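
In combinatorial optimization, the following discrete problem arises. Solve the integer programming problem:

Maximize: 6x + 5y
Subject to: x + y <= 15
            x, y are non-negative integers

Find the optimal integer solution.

Objective: 6x + 5y, constraint: x + y <= 15
Coefficient of x is 6 >= coefficient of y is 5, so allocate the entire budget to x.
Optimal: x = 15, y = 0, value = 90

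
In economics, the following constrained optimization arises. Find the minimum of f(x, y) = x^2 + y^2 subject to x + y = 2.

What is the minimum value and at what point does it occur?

Substitute y = 2 - x into f(x,y) = x^2 + y^2:
g(x) = x^2 + (2 - x)^2 = 2x^2 - 4x + 4
g'(x) = 4x - 4 = 0  =>  x = 1
y = 2 - 1 = 1
Minimum value = 1^2 + 1^2 = 2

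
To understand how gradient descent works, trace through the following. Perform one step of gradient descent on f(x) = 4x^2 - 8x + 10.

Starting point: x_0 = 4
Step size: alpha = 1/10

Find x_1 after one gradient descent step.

f(x) = 4x^2 - 8x + 10
f'(x) = 8x - 8
f'(4) = 8*4 + (-8) = 24
x_1 = x_0 - alpha * f'(x_0) = 4 - 1/10 * 24 = 8/5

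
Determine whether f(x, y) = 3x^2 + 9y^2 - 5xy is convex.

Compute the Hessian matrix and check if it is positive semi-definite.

f(x,y) = 3x^2 + 9y^2 - 5xy
Hessian H = [[6, -5], [-5, 18]]
trace(H) = 24, det(H) = 83
Eigenvalues: (24 +/- sqrt(244)) / 2 = 19.81, 4.19
Since both eigenvalues > 0, f is convex.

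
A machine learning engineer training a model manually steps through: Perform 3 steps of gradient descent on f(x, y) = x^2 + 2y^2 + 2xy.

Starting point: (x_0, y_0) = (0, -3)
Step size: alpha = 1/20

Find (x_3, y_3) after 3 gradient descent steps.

f(x,y) = x^2 + 2y^2 + 2xy
grad_x = 2x + 2y, grad_y = 4y + 2x
Step 1: grad = (-6, -12), (3/10, -12/5)
Step 2: grad = (-21/5, -9), (51/100, -39/20)
Step 3: grad = (-72/25, -339/50), (327/500, -1611/1000)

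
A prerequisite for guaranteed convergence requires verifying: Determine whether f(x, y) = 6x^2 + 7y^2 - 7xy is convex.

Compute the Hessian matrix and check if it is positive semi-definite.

f(x,y) = 6x^2 + 7y^2 - 7xy
Hessian H = [[12, -7], [-7, 14]]
trace(H) = 26, det(H) = 119
Eigenvalues: (26 +/- sqrt(200)) / 2 = 20.07, 5.929
Since both eigenvalues > 0, f is convex.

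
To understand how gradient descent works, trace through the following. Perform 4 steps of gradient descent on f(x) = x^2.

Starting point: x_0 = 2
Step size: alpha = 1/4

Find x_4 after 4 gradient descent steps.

f(x) = x^2, f'(x) = 2x + (0)
Step 1: f'(2) = 4, x_1 = 2 - 1/4 * 4 = 1
Step 2: f'(1) = 2, x_2 = 1 - 1/4 * 2 = 1/2
Step 3: f'(1/2) = 1, x_3 = 1/2 - 1/4 * 1 = 1/4
Step 4: f'(1/4) = 1/2, x_4 = 1/4 - 1/4 * 1/2 = 1/8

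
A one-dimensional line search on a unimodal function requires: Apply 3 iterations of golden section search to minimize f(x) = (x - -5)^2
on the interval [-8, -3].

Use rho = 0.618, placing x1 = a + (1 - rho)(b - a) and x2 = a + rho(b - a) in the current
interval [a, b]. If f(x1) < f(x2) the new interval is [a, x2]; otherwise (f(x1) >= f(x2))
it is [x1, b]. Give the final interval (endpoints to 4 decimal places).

Golden section search for min of f(x) = (x - -5)^2 on [-8, -3].
Each step: x1 = a + (1 - rho)(b - a), x2 = a + rho(b - a); if f(x1) < f(x2) keep [a, x2], otherwise keep [x1, b].
Step 1: [-8.0000, -3.0000], x1=-6.0900 (f=1.1881), x2=-4.9100 (f=0.0081); f(x1) > f(x2) => keep [-6.0900, -3.0000]
Step 2: [-6.0900, -3.0000], x1=-4.9096 (f=0.0082), x2=-4.1804 (f=0.6718); f(x1) < f(x2) => keep [-6.0900, -4.1804]
Step 3: [-6.0900, -4.1804], x1=-5.3605 (f=0.1300), x2=-4.9099 (f=0.0081); f(x1) > f(x2) => keep [-5.3605, -4.1804]
Final interval: [-5.3605, -4.1804]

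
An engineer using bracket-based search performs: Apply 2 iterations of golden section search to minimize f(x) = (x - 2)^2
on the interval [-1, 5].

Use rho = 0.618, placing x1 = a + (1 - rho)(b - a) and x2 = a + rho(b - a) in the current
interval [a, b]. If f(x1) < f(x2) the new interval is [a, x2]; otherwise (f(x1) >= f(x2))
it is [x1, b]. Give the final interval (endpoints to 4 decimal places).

Golden section search for min of f(x) = (x - 2)^2 on [-1, 5].
Each step: x1 = a + (1 - rho)(b - a), x2 = a + rho(b - a); if f(x1) < f(x2) keep [a, x2], otherwise keep [x1, b].
Step 1: [-1.0000, 5.0000], x1=1.2920 (f=0.5013), x2=2.7080 (f=0.5013); f(x1) = f(x2) (tie, not '<') => keep [1.2920, 5.0000]
Step 2: [1.2920, 5.0000], x1=2.7085 (f=0.5019), x2=3.5835 (f=2.5076); f(x1) < f(x2) => keep [1.2920, 3.5835]
Final interval: [1.2920, 3.5835]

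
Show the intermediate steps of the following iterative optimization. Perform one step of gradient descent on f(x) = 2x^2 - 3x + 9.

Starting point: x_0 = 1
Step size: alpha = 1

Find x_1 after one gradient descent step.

f(x) = 2x^2 - 3x + 9
f'(x) = 4x - 3
f'(1) = 4*1 + (-3) = 1
x_1 = x_0 - alpha * f'(x_0) = 1 - 1 * 1 = 0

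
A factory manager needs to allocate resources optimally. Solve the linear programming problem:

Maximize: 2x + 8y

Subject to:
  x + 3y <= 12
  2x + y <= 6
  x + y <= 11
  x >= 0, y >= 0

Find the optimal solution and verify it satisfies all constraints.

Feasible vertices: (0, 0), (0, 4), (6/5, 18/5), (3, 0)
Objective 2x + 8y at each vertex:
  (0, 0): 0
  (0, 4): 32
  (6/5, 18/5): 156/5
  (3, 0): 6
Maximum is 32 at (0, 4).
Verify constraints at (x, y) = (0, 4):
  1*0 + 3*4 = 12 <= 12 (active)
  2*0 + 1*4 = 4 <= 6
  1*0 + 1*4 = 4 <= 11
  x = 0 >= 0, y = 4 >= 0. All constraints satisfied.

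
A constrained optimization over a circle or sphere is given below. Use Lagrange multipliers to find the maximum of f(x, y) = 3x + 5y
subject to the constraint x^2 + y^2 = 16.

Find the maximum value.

Set up Lagrange conditions: grad f = lambda * grad g
  3 = 2*lambda*x
  5 = 2*lambda*y
From these: x/y = 3/5, so x = 3t, y = 5t for some t.
Substitute into constraint: (3t)^2 + (5t)^2 = 16
  t^2 * 34 = 16
  t = sqrt(16/34)
Maximum = 3*x + 5*y = (3^2 + 5^2)*t = 34 * sqrt(16/34) = sqrt(544)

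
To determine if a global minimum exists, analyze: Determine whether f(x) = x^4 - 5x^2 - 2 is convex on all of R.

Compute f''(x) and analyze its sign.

f(x) = x^4 - 5x^2 - 2
f'(x) = 4x^3 + -10x
f''(x) = 12x^2 + -10
f''(0) = -10 < 0, so not convex near x = 0
Therefore, f is not globally convex on R.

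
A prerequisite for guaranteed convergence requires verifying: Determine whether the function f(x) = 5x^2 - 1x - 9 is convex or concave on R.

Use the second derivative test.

f(x) = 5x^2 - 1x - 9
f'(x) = 10x - 1
f''(x) = 10
Since f''(x) = 10 > 0 for all x, f is convex on R.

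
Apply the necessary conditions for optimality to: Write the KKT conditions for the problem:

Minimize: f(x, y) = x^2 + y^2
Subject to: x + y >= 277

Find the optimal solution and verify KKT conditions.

KKT conditions for min x^2 + y^2 s.t. x + y >= 277:
Stationarity: 2x = mu, 2y = mu
So x = y = mu/2.
Complementary slackness: mu*(x + y - 277) = 0
Primal feasibility: x + y >= 277; dual feasibility: mu >= 0
If mu = 0 then x = y = 0, but 0 + 0 < 277 is infeasible, so the constraint is active.
Constraint active: x + y = 2*(mu/2) = 277 => mu = 277
x = y = 277/2, f = 76729/2
Verify: stationarity 2*(277/2) = 277 = mu; primal 277/2 + 277/2 = 277 >= 277; dual mu = 277 >= 0; complementary slackness 277*(277 - 277) = 0. All KKT conditions hold.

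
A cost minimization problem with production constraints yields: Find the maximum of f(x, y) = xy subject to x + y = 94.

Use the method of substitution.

Substitute y = 94 - x into f(x,y) = xy:
g(x) = x(94 - x) = 94x - x^2
g'(x) = 94 - 2x = 0  =>  x = 47
y = 94 - 47 = 47
Maximum value = 47 * 47 = 2209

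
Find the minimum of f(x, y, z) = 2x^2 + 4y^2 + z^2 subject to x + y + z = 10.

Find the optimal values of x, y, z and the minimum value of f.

Using Lagrange multipliers on f = 2x^2 + 4y^2 + z^2 with constraint x + y + z = 10:
Conditions: 2*2*x = lambda, 2*4*y = lambda, 2*1*z = lambda
So x = lambda/4, y = lambda/8, z = lambda/2
Substituting into constraint: lambda * (7/8) = 10
lambda = 80/7
x = 20/7, y = 10/7, z = 40/7
Minimum value = 400/7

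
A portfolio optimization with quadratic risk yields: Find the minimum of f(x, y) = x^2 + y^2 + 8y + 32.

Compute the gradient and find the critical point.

f(x,y) = x^2 + y^2 + 8y + 32
df/dx = 2x + (0) = 0  =>  x = 0
df/dy = 2y + (8) = 0  =>  y = -4
f(0, -4) = 1*(0)^2 + 1*(-4)^2 + 8*(-4) + 32 = 16
Hessian is diagonal with entries 2, 2 > 0, so this is a minimum.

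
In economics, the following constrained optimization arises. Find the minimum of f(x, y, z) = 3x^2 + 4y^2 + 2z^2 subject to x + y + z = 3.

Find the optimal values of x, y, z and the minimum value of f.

Using Lagrange multipliers on f = 3x^2 + 4y^2 + 2z^2 with constraint x + y + z = 3:
Conditions: 2*3*x = lambda, 2*4*y = lambda, 2*2*z = lambda
So x = lambda/6, y = lambda/8, z = lambda/4
Substituting into constraint: lambda * (13/24) = 3
lambda = 72/13
x = 12/13, y = 9/13, z = 18/13
Minimum value = 108/13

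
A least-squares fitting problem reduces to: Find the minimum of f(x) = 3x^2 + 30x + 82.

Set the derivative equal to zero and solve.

f(x) = 3x^2 + 30x + 82
f'(x) = 6x + (30) = 0
x = -30/6 = -5
f(-5) = 7
Since f''(x) = 6 > 0, this is a minimum.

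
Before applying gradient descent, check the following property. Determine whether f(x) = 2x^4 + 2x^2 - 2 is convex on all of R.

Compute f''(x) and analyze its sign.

f(x) = 2x^4 + 2x^2 - 2
f'(x) = 8x^3 + 4x
f''(x) = 24x^2 + 4
f''(x) = 24x^2 + 4 >= 4 > 0 for all x
Therefore, f is convex on R.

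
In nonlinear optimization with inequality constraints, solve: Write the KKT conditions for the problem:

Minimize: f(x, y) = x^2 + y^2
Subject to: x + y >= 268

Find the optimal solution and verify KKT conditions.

KKT conditions for min x^2 + y^2 s.t. x + y >= 268:
Stationarity: 2x = mu, 2y = mu
So x = y = mu/2.
Complementary slackness: mu*(x + y - 268) = 0
Primal feasibility: x + y >= 268; dual feasibility: mu >= 0
If mu = 0 then x = y = 0, but 0 + 0 < 268 is infeasible, so the constraint is active.
Constraint active: x + y = 2*(mu/2) = 268 => mu = 268
x = y = 134, f = 35912
Verify: stationarity 2*134 = 268 = mu; primal 134 + 134 = 268 >= 268; dual mu = 268 >= 0; complementary slackness 268*(268 - 268) = 0. All KKT conditions hold.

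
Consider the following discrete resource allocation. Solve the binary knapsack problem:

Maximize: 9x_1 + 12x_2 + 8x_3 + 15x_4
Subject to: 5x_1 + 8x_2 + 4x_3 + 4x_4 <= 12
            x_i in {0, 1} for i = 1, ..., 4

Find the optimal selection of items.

Items: item 1 (v=9, w=5), item 2 (v=12, w=8), item 3 (v=8, w=4), item 4 (v=15, w=4)
Capacity: 12
Checking all 16 subsets (w = total weight, v = total value):
  {}: w = 0, v = 0
  {1}: w = 5, v = 9
  {2}: w = 8, v = 12
  {3}: w = 4, v = 8
  {4}: w = 4, v = 15
  {1, 2}: w = 13 > 12, infeasible
  {1, 3}: w = 9, v = 17
  {1, 4}: w = 9, v = 24
  {2, 3}: w = 12, v = 20
  {2, 4}: w = 12, v = 27
  {3, 4}: w = 8, v = 23
  {1, 2, 3}: w = 17 > 12, infeasible
  {1, 2, 4}: w = 17 > 12, infeasible
  {1, 3, 4}: w = 13 > 12, infeasible
  {2, 3, 4}: w = 16 > 12, infeasible
  {1, 2, 3, 4}: w = 21 > 12, infeasible
Best feasible subset: items [2, 4]
Total weight: 12 <= 12, total value: 27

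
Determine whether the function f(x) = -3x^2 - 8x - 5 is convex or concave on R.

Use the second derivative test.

f(x) = -3x^2 - 8x - 5
f'(x) = -6x - 8
f''(x) = -6
Since f''(x) = -6 < 0 for all x, f is concave on R.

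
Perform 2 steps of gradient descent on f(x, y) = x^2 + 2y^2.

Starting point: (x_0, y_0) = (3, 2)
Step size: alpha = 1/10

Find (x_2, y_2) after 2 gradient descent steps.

f(x,y) = x^2 + 2y^2
grad_x = 2x + 0y, grad_y = 4y + 0x
Step 1: grad = (6, 8), (12/5, 6/5)
Step 2: grad = (24/5, 24/5), (48/25, 18/25)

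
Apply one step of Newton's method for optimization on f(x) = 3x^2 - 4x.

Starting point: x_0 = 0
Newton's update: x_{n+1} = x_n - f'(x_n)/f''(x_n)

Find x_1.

f(x) = 3x^2 - 4x
f'(x) = 6x + (-4), f''(x) = 6
Newton step: x_1 = x_0 - f'(x_0)/f''(x_0)
f'(0) = -4
x_1 = 0 - -4/6 = 2/3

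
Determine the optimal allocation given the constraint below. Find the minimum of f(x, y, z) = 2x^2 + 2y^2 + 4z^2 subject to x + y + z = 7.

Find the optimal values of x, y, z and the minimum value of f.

Using Lagrange multipliers on f = 2x^2 + 2y^2 + 4z^2 with constraint x + y + z = 7:
Conditions: 2*2*x = lambda, 2*2*y = lambda, 2*4*z = lambda
So x = lambda/4, y = lambda/4, z = lambda/8
Substituting into constraint: lambda * (5/8) = 7
lambda = 56/5
x = 14/5, y = 14/5, z = 7/5
Minimum value = 196/5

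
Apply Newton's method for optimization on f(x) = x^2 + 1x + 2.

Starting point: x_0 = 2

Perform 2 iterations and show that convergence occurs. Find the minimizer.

f(x) = x^2 + 1x + 2, f'(x) = 2x + (1), f''(x) = 2
Step 1: f'(2) = 5, x_1 = 2 - 5/2 = -1/2
Step 2: f'(-1/2) = 0, x_2 = -1/2 (converged)
Newton's method converges in 1 step for quadratics.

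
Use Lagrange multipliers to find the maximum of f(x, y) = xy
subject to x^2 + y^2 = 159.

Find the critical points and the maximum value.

Lagrange conditions: y = 2*lambda*x and x = 2*lambda*y
If x = 0 then y = 0, violating the constraint, so x, y != 0.
Dividing: y/x = x/y => x^2 = y^2 => y = x or y = -x
Constraint: 2x^2 = 159 => x^2 = 159/2 => x = +/-sqrt(159/2)
Critical points: (sqrt(159/2), sqrt(159/2)), (-sqrt(159/2), -sqrt(159/2)), (sqrt(159/2), -sqrt(159/2)), (-sqrt(159/2), sqrt(159/2))
  y = x:  xy = x^2 = 159/2  at (sqrt(159/2), sqrt(159/2)) and (-sqrt(159/2), -sqrt(159/2))
  y = -x: xy = -x^2 = -159/2 at (sqrt(159/2), -sqrt(159/2)) and (-sqrt(159/2), sqrt(159/2))
Maximum xy = 159/2 at (sqrt(159/2), sqrt(159/2)) and (-sqrt(159/2), -sqrt(159/2))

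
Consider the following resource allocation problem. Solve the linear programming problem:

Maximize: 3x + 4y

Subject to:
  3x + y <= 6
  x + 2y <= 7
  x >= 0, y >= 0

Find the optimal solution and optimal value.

Feasible vertices: (0, 0), (0, 7/2), (1, 3), (2, 0)
Objective 3x + 4y at each:
  (0, 0): 0
  (0, 7/2): 14
  (1, 3): 15
  (2, 0): 6
Maximum is 15 at (1, 3).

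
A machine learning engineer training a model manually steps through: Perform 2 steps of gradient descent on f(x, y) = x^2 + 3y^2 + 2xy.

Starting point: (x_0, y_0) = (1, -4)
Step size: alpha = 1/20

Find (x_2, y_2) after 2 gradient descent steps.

f(x,y) = x^2 + 3y^2 + 2xy
grad_x = 2x + 2y, grad_y = 6y + 2x
Step 1: grad = (-6, -22), (13/10, -29/10)
Step 2: grad = (-16/5, -74/5), (73/50, -54/25)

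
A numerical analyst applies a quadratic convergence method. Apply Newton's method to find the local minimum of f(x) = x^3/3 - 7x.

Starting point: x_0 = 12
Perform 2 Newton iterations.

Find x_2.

f(x) = x^3/3 - 7x
f'(x) = x^2 - 7, f''(x) = 2x
Newton update: x_{n+1} = x_n - (x_n^2 - 7)/(2*x_n)
Step 1: x_0 = 12, f'=137, f''=24, x_1 = 151/24
Step 2: x_1 = 151/24, f'=18769/576, f''=151/12, x_2 = 26833/7248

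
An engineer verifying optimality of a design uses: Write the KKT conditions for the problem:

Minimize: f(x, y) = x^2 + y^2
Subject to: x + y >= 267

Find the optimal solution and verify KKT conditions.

KKT conditions for min x^2 + y^2 s.t. x + y >= 267:
Stationarity: 2x = mu, 2y = mu
So x = y = mu/2.
Complementary slackness: mu*(x + y - 267) = 0
Primal feasibility: x + y >= 267; dual feasibility: mu >= 0
If mu = 0 then x = y = 0, but 0 + 0 < 267 is infeasible, so the constraint is active.
Constraint active: x + y = 2*(mu/2) = 267 => mu = 267
x = y = 267/2, f = 71289/2
Verify: stationarity 2*(267/2) = 267 = mu; primal 267/2 + 267/2 = 267 >= 267; dual mu = 267 >= 0; complementary slackness 267*(267 - 267) = 0. All KKT conditions hold.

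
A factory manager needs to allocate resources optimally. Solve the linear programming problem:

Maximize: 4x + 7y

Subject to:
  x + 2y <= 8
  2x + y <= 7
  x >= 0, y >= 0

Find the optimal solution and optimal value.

Feasible vertices: (0, 0), (0, 4), (2, 3), (7/2, 0)
Objective 4x + 7y at each:
  (0, 0): 0
  (0, 4): 28
  (2, 3): 29
  (7/2, 0): 14
Maximum is 29 at (2, 3).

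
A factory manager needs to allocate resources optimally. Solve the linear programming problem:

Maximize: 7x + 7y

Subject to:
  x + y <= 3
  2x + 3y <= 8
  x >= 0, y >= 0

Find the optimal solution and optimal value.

Feasible vertices: (0, 0), (0, 8/3), (1, 2), (3, 0)
Objective 7x + 7y at each:
  (0, 0): 0
  (0, 8/3): 56/3
  (1, 2): 21
  (3, 0): 21
Maximum is 21 at (1, 2).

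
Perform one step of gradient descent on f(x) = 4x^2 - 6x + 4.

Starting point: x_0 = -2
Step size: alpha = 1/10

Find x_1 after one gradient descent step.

f(x) = 4x^2 - 6x + 4
f'(x) = 8x - 6
f'(-2) = 8*-2 + (-6) = -22
x_1 = x_0 - alpha * f'(x_0) = -2 - 1/10 * -22 = 1/5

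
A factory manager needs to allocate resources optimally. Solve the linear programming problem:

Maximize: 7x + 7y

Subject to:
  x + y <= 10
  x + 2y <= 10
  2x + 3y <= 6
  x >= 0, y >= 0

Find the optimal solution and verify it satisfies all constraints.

Feasible vertices: (0, 0), (0, 2), (3, 0)
Objective 7x + 7y at each vertex:
  (0, 0): 0
  (0, 2): 14
  (3, 0): 21
Maximum is 21 at (3, 0).
Verify constraints at (x, y) = (3, 0):
  1*3 + 1*0 = 3 <= 10
  1*3 + 2*0 = 3 <= 10
  2*3 + 3*0 = 6 <= 6 (active)
  x = 3 >= 0, y = 0 >= 0. All constraints satisfied.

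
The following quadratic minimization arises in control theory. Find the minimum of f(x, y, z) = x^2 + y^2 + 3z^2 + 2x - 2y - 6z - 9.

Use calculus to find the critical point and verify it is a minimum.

f(x,y,z) = x^2 + y^2 + 3z^2 + 2x - 2y - 6z - 9
df/dx = 2x + (2) = 0 => x = -1
df/dy = 2y + (-2) = 0 => y = 1
df/dz = 6z + (-6) = 0 => z = 1
f(-1,1,1) = 1*(-1)^2 + 1*(1)^2 + 3*(1)^2 + 2*(-1) + -2*(1) + -6*(1) + -9 = -14
Hessian is diagonal with entries 2, 2, 6 > 0, confirmed minimum.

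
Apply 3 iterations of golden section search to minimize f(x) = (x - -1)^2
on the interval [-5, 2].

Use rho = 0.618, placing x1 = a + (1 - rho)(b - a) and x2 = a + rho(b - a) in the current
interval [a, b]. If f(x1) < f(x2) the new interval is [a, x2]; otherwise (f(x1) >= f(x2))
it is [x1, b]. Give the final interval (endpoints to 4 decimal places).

Golden section search for min of f(x) = (x - -1)^2 on [-5, 2].
Each step: x1 = a + (1 - rho)(b - a), x2 = a + rho(b - a); if f(x1) < f(x2) keep [a, x2], otherwise keep [x1, b].
Step 1: [-5.0000, 2.0000], x1=-2.3260 (f=1.7583), x2=-0.6740 (f=0.1063); f(x1) > f(x2) => keep [-2.3260, 2.0000]
Step 2: [-2.3260, 2.0000], x1=-0.6735 (f=0.1066), x2=0.3475 (f=1.8157); f(x1) < f(x2) => keep [-2.3260, 0.3475]
Step 3: [-2.3260, 0.3475], x1=-1.3047 (f=0.0929), x2=-0.6738 (f=0.1064); f(x1) < f(x2) => keep [-2.3260, -0.6738]
Final interval: [-2.3260, -0.6738]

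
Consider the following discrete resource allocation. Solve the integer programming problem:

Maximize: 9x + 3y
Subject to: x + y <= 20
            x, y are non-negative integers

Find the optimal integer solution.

Objective: 9x + 3y, constraint: x + y <= 20
Coefficient of x is 9 >= coefficient of y is 3, so allocate the entire budget to x.
Optimal: x = 20, y = 0, value = 180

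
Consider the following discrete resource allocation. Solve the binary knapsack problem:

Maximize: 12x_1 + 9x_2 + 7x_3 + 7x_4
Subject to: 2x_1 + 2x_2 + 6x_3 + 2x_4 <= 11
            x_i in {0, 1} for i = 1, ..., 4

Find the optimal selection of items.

Items: item 1 (v=12, w=2), item 2 (v=9, w=2), item 3 (v=7, w=6), item 4 (v=7, w=2)
Capacity: 11
Checking all 16 subsets (w = total weight, v = total value):
  {}: w = 0, v = 0
  {1}: w = 2, v = 12
  {2}: w = 2, v = 9
  {3}: w = 6, v = 7
  {4}: w = 2, v = 7
  {1, 2}: w = 4, v = 21
  {1, 3}: w = 8, v = 19
  {1, 4}: w = 4, v = 19
  {2, 3}: w = 8, v = 16
  {2, 4}: w = 4, v = 16
  {3, 4}: w = 8, v = 14
  {1, 2, 3}: w = 10, v = 28
  {1, 2, 4}: w = 6, v = 28
  {1, 3, 4}: w = 10, v = 26
  {2, 3, 4}: w = 10, v = 23
  {1, 2, 3, 4}: w = 12 > 11, infeasible
Best feasible subset: items [1, 2, 3]
(The same value 28 is also attained by {1, 2, 4}.)
Total weight: 10 <= 11, total value: 28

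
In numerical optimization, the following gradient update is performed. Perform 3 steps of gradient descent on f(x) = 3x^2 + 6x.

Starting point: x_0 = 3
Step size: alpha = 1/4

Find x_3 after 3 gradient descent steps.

f(x) = 3x^2 + 6x, f'(x) = 6x + (6)
Step 1: f'(3) = 24, x_1 = 3 - 1/4 * 24 = -3
Step 2: f'(-3) = -12, x_2 = -3 - 1/4 * -12 = 0
Step 3: f'(0) = 6, x_3 = 0 - 1/4 * 6 = -3/2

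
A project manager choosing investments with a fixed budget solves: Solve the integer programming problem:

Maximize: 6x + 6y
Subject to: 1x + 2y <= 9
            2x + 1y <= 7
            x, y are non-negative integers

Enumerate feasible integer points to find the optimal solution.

Constraint 1: 1x + 2y <= 9
Constraint 2: 2x + 1y <= 7
Feasible x range (need y >= 0): 0 <= x <= min(9/1, 7/2) => x in {0, ..., 3}.
Enumerate feasible integer points row by row (the coefficient of y is 6 > 0, so for each x the largest feasible y gives the best value):
  x = 0: y <= min((9 - 1*0)/2, (7 - 2*0)/1) => y in {0, ..., 4}; best 6*0 + 6*4 = 24
  x = 1: y <= min((9 - 1*1)/2, (7 - 2*1)/1) => y in {0, ..., 4}; best 6*1 + 6*4 = 30
  x = 2: y <= min((9 - 1*2)/2, (7 - 2*2)/1) => y in {0, ..., 3}; best 6*2 + 6*3 = 30
  x = 3: y <= min((9 - 1*3)/2, (7 - 2*3)/1) => y in {0, ..., 1}; best 6*3 + 6*1 = 24
The maximum 6x + 6y = 30 is achieved at x = 1, y = 4.
(The same value 30 is also attained at (2, 3).)
Check: 1*1 + 2*4 = 9 <= 9 and 2*1 + 1*4 = 6 <= 7.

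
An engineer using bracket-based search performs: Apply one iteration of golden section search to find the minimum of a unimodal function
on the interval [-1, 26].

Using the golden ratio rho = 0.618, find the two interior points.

Golden section search on [-1, 26].
Golden ratio rho = 0.618 (approx).
Interior points:
  x_1 = -1 + (1-0.618)*27 = 9.3140
  x_2 = -1 + 0.618*27 = 15.6860
Compare f(x_1) and f(x_2) to determine which subinterval to keep.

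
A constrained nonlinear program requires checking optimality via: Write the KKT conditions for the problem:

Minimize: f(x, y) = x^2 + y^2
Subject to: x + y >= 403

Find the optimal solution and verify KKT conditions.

KKT conditions for min x^2 + y^2 s.t. x + y >= 403:
Stationarity: 2x = mu, 2y = mu
So x = y = mu/2.
Complementary slackness: mu*(x + y - 403) = 0
Primal feasibility: x + y >= 403; dual feasibility: mu >= 0
If mu = 0 then x = y = 0, but 0 + 0 < 403 is infeasible, so the constraint is active.
Constraint active: x + y = 2*(mu/2) = 403 => mu = 403
x = y = 403/2, f = 162409/2
Verify: stationarity 2*(403/2) = 403 = mu; primal 403/2 + 403/2 = 403 >= 403; dual mu = 403 >= 0; complementary slackness 403*(403 - 403) = 0. All KKT conditions hold.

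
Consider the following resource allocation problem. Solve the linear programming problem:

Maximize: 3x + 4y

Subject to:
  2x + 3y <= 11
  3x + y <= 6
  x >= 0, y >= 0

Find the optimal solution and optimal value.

Feasible vertices: (0, 0), (0, 11/3), (1, 3), (2, 0)
Objective 3x + 4y at each:
  (0, 0): 0
  (0, 11/3): 44/3
  (1, 3): 15
  (2, 0): 6
Maximum is 15 at (1, 3).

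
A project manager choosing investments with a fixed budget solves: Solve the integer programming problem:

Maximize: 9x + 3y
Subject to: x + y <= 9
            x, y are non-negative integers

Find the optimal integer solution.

Objective: 9x + 3y, constraint: x + y <= 9
Coefficient of x is 9 >= coefficient of y is 3, so allocate the entire budget to x.
Optimal: x = 9, y = 0, value = 81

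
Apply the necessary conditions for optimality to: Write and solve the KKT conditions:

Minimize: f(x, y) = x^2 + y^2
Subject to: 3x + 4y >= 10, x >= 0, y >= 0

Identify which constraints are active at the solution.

KKT conditions for min x^2 + y^2 s.t. 3x + 4y >= 10, x >= 0, y >= 0:
Stationarity: 2x = mu*3 + mu_x, 2y = mu*4 + mu_y, with mu, mu_x, mu_y >= 0
Complementary slackness: mu*(3x + 4y - 10) = 0, mu_x*x = 0, mu_y*y = 0
(0, 0) is infeasible (3*0 + 4*0 < 10), so if mu = 0 stationarity would force x = mu_x/2 >= 0, y = mu_y/2 >= 0 with mu_x*x = mu_y*y = 0, i.e. x = y = 0: contradiction. Hence mu > 0 and 3x + 4y = 10 is active.
Try x > 0, y > 0 (so mu_x = mu_y = 0): x = 3*mu/2, y = 4*mu/2
Substitute: 3*(3*mu/2) + 4*(4*mu/2) = 10
  mu*25/2 = 10 => mu = 4/5
x* = 6/5 > 0, y* = 8/5 > 0, consistent with mu_x = mu_y = 0.
f is convex and the constraints are linear, so this KKT point is the global minimum.
f* = 4
Active constraints: 3x + 4y >= 10 (holds with equality, mu = 4/5 > 0); x >= 0 and y >= 0 are inactive (mu_x = mu_y = 0).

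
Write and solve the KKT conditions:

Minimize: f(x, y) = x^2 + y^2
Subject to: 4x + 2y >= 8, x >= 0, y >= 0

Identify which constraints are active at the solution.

KKT conditions for min x^2 + y^2 s.t. 4x + 2y >= 8, x >= 0, y >= 0:
Stationarity: 2x = mu*4 + mu_x, 2y = mu*2 + mu_y, with mu, mu_x, mu_y >= 0
Complementary slackness: mu*(4x + 2y - 8) = 0, mu_x*x = 0, mu_y*y = 0
(0, 0) is infeasible (4*0 + 2*0 < 8), so if mu = 0 stationarity would force x = mu_x/2 >= 0, y = mu_y/2 >= 0 with mu_x*x = mu_y*y = 0, i.e. x = y = 0: contradiction. Hence mu > 0 and 4x + 2y = 8 is active.
Try x > 0, y > 0 (so mu_x = mu_y = 0): x = 4*mu/2, y = 2*mu/2
Substitute: 4*(4*mu/2) + 2*(2*mu/2) = 8
  mu*20/2 = 8 => mu = 4/5
x* = 8/5 > 0, y* = 4/5 > 0, consistent with mu_x = mu_y = 0.
f is convex and the constraints are linear, so this KKT point is the global minimum.
f* = 16/5
Active constraints: 4x + 2y >= 8 (holds with equality, mu = 4/5 > 0); x >= 0 and y >= 0 are inactive (mu_x = mu_y = 0).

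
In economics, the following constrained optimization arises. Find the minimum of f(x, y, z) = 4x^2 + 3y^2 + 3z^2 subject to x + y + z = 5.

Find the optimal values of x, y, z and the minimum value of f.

Using Lagrange multipliers on f = 4x^2 + 3y^2 + 3z^2 with constraint x + y + z = 5:
Conditions: 2*4*x = lambda, 2*3*y = lambda, 2*3*z = lambda
So x = lambda/8, y = lambda/6, z = lambda/6
Substituting into constraint: lambda * (11/24) = 5
lambda = 120/11
x = 15/11, y = 20/11, z = 20/11
Minimum value = 300/11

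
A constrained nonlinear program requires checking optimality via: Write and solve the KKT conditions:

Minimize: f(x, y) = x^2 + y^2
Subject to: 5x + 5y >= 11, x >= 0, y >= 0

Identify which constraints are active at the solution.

KKT conditions for min x^2 + y^2 s.t. 5x + 5y >= 11, x >= 0, y >= 0:
Stationarity: 2x = mu*5 + mu_x, 2y = mu*5 + mu_y, with mu, mu_x, mu_y >= 0
Complementary slackness: mu*(5x + 5y - 11) = 0, mu_x*x = 0, mu_y*y = 0
(0, 0) is infeasible (5*0 + 5*0 < 11), so if mu = 0 stationarity would force x = mu_x/2 >= 0, y = mu_y/2 >= 0 with mu_x*x = mu_y*y = 0, i.e. x = y = 0: contradiction. Hence mu > 0 and 5x + 5y = 11 is active.
Try x > 0, y > 0 (so mu_x = mu_y = 0): x = 5*mu/2, y = 5*mu/2
Substitute: 5*(5*mu/2) + 5*(5*mu/2) = 11
  mu*50/2 = 11 => mu = 11/25
x* = 11/10 > 0, y* = 11/10 > 0, consistent with mu_x = mu_y = 0.
f is convex and the constraints are linear, so this KKT point is the global minimum.
f* = 121/50
Active constraints: 5x + 5y >= 11 (holds with equality, mu = 11/25 > 0); x >= 0 and y >= 0 are inactive (mu_x = mu_y = 0).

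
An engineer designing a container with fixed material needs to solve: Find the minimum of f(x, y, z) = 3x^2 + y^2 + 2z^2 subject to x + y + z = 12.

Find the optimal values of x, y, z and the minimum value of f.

Using Lagrange multipliers on f = 3x^2 + y^2 + 2z^2 with constraint x + y + z = 12:
Conditions: 2*3*x = lambda, 2*1*y = lambda, 2*2*z = lambda
So x = lambda/6, y = lambda/2, z = lambda/4
Substituting into constraint: lambda * (11/12) = 12
lambda = 144/11
x = 24/11, y = 72/11, z = 36/11
Minimum value = 864/11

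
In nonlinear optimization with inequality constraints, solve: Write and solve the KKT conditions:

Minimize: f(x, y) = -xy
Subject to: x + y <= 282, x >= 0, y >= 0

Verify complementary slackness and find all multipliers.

Problem: min -xy s.t. x + y <= 282 (multiplier lambda), x >= 0 (mu_x), y >= 0 (mu_y)
KKT stationarity: -y + lambda - mu_x = 0, -x + lambda - mu_y = 0, with lambda, mu_x, mu_y >= 0
Complementary slackness: lambda*(x + y - 282) = 0, mu_x*x = 0, mu_y*y = 0
If lambda = 0: y = -mu_x <= 0 and x = -mu_y <= 0 force x = y = 0 with f = 0; but x = y = 141 is feasible with f = -19881 < 0, so this is not the minimum. Hence lambda > 0 and x + y = 282.
Try x > 0, y > 0 (so mu_x = mu_y = 0): y = lambda, x = lambda => x = y = lambda
x + y = 282 => 2*lambda = 282 => lambda = 141
x* = y* = 141 > 0, consistent with mu_x = mu_y = 0.
(Any feasible point with x = 0 or y = 0 has f = 0 > -19881, so the minimum is not on those boundaries.)
min(-xy) = -19881 (i.e. max xy = 19881)
Multipliers: lambda = 141, mu_x = 0, mu_y = 0
Complementary slackness: lambda*(x + y - 282) = 141*(141 + 141 - 282) = 0, mu_x*x = 0*141 = 0, mu_y*y = 0*141 = 0. Satisfied.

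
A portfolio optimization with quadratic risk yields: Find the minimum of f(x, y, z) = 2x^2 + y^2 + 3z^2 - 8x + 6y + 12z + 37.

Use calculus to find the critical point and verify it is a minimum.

f(x,y,z) = 2x^2 + y^2 + 3z^2 - 8x + 6y + 12z + 37
df/dx = 4x + (-8) = 0 => x = 2
df/dy = 2y + (6) = 0 => y = -3
df/dz = 6z + (12) = 0 => z = -2
f(2,-3,-2) = 2*(2)^2 + 1*(-3)^2 + 3*(-2)^2 + -8*(2) + 6*(-3) + 12*(-2) + 37 = 8
Hessian is diagonal with entries 4, 2, 6 > 0, confirmed minimum.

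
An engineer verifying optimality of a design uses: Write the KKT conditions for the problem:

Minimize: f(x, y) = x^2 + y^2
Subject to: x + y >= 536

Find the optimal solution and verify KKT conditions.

KKT conditions for min x^2 + y^2 s.t. x + y >= 536:
Stationarity: 2x = mu, 2y = mu
So x = y = mu/2.
Complementary slackness: mu*(x + y - 536) = 0
Primal feasibility: x + y >= 536; dual feasibility: mu >= 0
If mu = 0 then x = y = 0, but 0 + 0 < 536 is infeasible, so the constraint is active.
Constraint active: x + y = 2*(mu/2) = 536 => mu = 536
x = y = 268, f = 143648
Verify: stationarity 2*268 = 536 = mu; primal 268 + 268 = 536 >= 536; dual mu = 536 >= 0; complementary slackness 536*(536 - 536) = 0. All KKT conditions hold.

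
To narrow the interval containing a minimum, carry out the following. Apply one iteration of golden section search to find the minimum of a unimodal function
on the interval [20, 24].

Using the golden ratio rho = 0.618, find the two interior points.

Golden section search on [20, 24].
Golden ratio rho = 0.618 (approx).
Interior points:
  x_1 = 20 + (1-0.618)*4 = 21.5280
  x_2 = 20 + 0.618*4 = 22.4720
Compare f(x_1) and f(x_2) to determine which subinterval to keep.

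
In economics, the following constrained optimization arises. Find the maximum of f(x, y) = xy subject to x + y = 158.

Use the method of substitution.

Substitute y = 158 - x into f(x,y) = xy:
g(x) = x(158 - x) = 158x - x^2
g'(x) = 158 - 2x = 0  =>  x = 79
y = 158 - 79 = 79
Maximum value = 79 * 79 = 6241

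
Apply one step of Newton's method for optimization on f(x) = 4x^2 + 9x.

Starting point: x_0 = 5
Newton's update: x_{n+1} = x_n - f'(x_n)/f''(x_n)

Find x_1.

f(x) = 4x^2 + 9x
f'(x) = 8x + (9), f''(x) = 8
Newton step: x_1 = x_0 - f'(x_0)/f''(x_0)
f'(5) = 49
x_1 = 5 - 49/8 = -9/8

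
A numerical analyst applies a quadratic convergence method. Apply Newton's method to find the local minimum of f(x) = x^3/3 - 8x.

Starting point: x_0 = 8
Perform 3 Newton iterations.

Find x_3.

f(x) = x^3/3 - 8x
f'(x) = x^2 - 8, f''(x) = 2x
Newton update: x_{n+1} = x_n - (x_n^2 - 8)/(2*x_n)
Step 1: x_0 = 8, f'=56, f''=16, x_1 = 9/2
Step 2: x_1 = 9/2, f'=49/4, f''=9, x_2 = 113/36
Step 3: x_2 = 113/36, f'=2401/1296, f''=113/18, x_3 = 23137/8136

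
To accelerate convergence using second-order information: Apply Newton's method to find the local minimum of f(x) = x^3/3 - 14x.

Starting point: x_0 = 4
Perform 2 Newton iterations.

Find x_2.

f(x) = x^3/3 - 14x
f'(x) = x^2 - 14, f''(x) = 2x
Newton update: x_{n+1} = x_n - (x_n^2 - 14)/(2*x_n)
Step 1: x_0 = 4, f'=2, f''=8, x_1 = 15/4
Step 2: x_1 = 15/4, f'=1/16, f''=15/2, x_2 = 449/120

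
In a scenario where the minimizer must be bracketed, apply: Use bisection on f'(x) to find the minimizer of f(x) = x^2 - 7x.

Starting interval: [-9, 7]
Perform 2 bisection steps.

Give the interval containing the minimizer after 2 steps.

Finding critical point of f(x) = x^2 - 7x using bisection on f'(x) = 2x + -7.
f'(x) = 0 when x = 7/2.
Starting interval: [-9, 7]
Step 1: mid = -1, f'(mid) = -9, new interval = [-1, 7]
Step 2: mid = 3, f'(mid) = -1, new interval = [3, 7]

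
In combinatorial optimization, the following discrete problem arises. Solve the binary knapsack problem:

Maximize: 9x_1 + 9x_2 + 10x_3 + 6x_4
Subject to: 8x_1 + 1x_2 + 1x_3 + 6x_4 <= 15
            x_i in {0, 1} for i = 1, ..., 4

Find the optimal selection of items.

Items: item 1 (v=9, w=8), item 2 (v=9, w=1), item 3 (v=10, w=1), item 4 (v=6, w=6)
Capacity: 15
Checking all 16 subsets (w = total weight, v = total value):
  {}: w = 0, v = 0
  {1}: w = 8, v = 9
  {2}: w = 1, v = 9
  {3}: w = 1, v = 10
  {4}: w = 6, v = 6
  {1, 2}: w = 9, v = 18
  {1, 3}: w = 9, v = 19
  {1, 4}: w = 14, v = 15
  {2, 3}: w = 2, v = 19
  {2, 4}: w = 7, v = 15
  {3, 4}: w = 7, v = 16
  {1, 2, 3}: w = 10, v = 28
  {1, 2, 4}: w = 15, v = 24
  {1, 3, 4}: w = 15, v = 25
  {2, 3, 4}: w = 8, v = 25
  {1, 2, 3, 4}: w = 16 > 15, infeasible
Best feasible subset: items [1, 2, 3]
Total weight: 10 <= 15, total value: 28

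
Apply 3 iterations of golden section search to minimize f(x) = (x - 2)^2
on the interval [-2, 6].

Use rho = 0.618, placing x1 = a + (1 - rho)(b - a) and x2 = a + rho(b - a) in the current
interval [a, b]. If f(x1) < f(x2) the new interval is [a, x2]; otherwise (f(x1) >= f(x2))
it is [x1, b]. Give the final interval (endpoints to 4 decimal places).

Golden section search for min of f(x) = (x - 2)^2 on [-2, 6].
Each step: x1 = a + (1 - rho)(b - a), x2 = a + rho(b - a); if f(x1) < f(x2) keep [a, x2], otherwise keep [x1, b].
Step 1: [-2.0000, 6.0000], x1=1.0560 (f=0.8911), x2=2.9440 (f=0.8911); f(x1) = f(x2) (tie, not '<') => keep [1.0560, 6.0000]
Step 2: [1.0560, 6.0000], x1=2.9446 (f=0.8923), x2=4.1114 (f=4.4580); f(x1) < f(x2) => keep [1.0560, 4.1114]
Step 3: [1.0560, 4.1114], x1=2.2232 (f=0.0498), x2=2.9442 (f=0.8916); f(x1) < f(x2) => keep [1.0560, 2.9442]
Final interval: [1.0560, 2.9442]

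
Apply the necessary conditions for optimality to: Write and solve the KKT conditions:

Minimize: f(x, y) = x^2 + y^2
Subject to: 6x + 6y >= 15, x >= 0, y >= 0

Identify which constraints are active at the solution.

KKT conditions for min x^2 + y^2 s.t. 6x + 6y >= 15, x >= 0, y >= 0:
Stationarity: 2x = mu*6 + mu_x, 2y = mu*6 + mu_y, with mu, mu_x, mu_y >= 0
Complementary slackness: mu*(6x + 6y - 15) = 0, mu_x*x = 0, mu_y*y = 0
(0, 0) is infeasible (6*0 + 6*0 < 15), so if mu = 0 stationarity would force x = mu_x/2 >= 0, y = mu_y/2 >= 0 with mu_x*x = mu_y*y = 0, i.e. x = y = 0: contradiction. Hence mu > 0 and 6x + 6y = 15 is active.
Try x > 0, y > 0 (so mu_x = mu_y = 0): x = 6*mu/2, y = 6*mu/2
Substitute: 6*(6*mu/2) + 6*(6*mu/2) = 15
  mu*72/2 = 15 => mu = 5/12
x* = 5/4 > 0, y* = 5/4 > 0, consistent with mu_x = mu_y = 0.
f is convex and the constraints are linear, so this KKT point is the global minimum.
f* = 25/8
Active constraints: 6x + 6y >= 15 (holds with equality, mu = 5/12 > 0); x >= 0 and y >= 0 are inactive (mu_x = mu_y = 0).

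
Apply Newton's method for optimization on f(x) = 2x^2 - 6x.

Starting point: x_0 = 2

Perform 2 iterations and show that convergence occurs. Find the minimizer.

f(x) = 2x^2 - 6x, f'(x) = 4x + (-6), f''(x) = 4
Step 1: f'(2) = 2, x_1 = 2 - 2/4 = 3/2
Step 2: f'(3/2) = 0, x_2 = 3/2 (converged)
Newton's method converges in 1 step for quadratics.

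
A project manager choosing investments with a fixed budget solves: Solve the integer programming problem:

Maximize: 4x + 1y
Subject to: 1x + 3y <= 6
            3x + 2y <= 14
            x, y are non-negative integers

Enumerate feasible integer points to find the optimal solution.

Constraint 1: 1x + 3y <= 6
Constraint 2: 3x + 2y <= 14
Feasible x range (need y >= 0): 0 <= x <= min(6/1, 14/3) => x in {0, ..., 4}.
Enumerate feasible integer points row by row (the coefficient of y is 1 > 0, so for each x the largest feasible y gives the best value):
  x = 0: y <= min((6 - 1*0)/3, (14 - 3*0)/2) => y in {0, ..., 2}; best 4*0 + 1*2 = 2
  x = 1: y <= min((6 - 1*1)/3, (14 - 3*1)/2) => y in {0, ..., 1}; best 4*1 + 1*1 = 5
  x = 2: y <= min((6 - 1*2)/3, (14 - 3*2)/2) => y in {0, ..., 1}; best 4*2 + 1*1 = 9
  x = 3: y <= min((6 - 1*3)/3, (14 - 3*3)/2) => y in {0, ..., 1}; best 4*3 + 1*1 = 13
  x = 4: y <= min((6 - 1*4)/3, (14 - 3*4)/2) => y in {0}; best 4*4 + 1*0 = 16
The maximum 4x + 1y = 16 is achieved at x = 4, y = 0.
Check: 1*4 + 3*0 = 4 <= 6 and 3*4 + 2*0 = 12 <= 14.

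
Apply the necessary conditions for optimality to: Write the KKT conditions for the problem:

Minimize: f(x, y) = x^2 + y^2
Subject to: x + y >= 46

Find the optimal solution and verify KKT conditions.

KKT conditions for min x^2 + y^2 s.t. x + y >= 46:
Stationarity: 2x = mu, 2y = mu
So x = y = mu/2.
Complementary slackness: mu*(x + y - 46) = 0
Primal feasibility: x + y >= 46; dual feasibility: mu >= 0
If mu = 0 then x = y = 0, but 0 + 0 < 46 is infeasible, so the constraint is active.
Constraint active: x + y = 2*(mu/2) = 46 => mu = 46
x = y = 23, f = 1058
Verify: stationarity 2*23 = 46 = mu; primal 23 + 23 = 46 >= 46; dual mu = 46 >= 0; complementary slackness 46*(46 - 46) = 0. All KKT conditions hold.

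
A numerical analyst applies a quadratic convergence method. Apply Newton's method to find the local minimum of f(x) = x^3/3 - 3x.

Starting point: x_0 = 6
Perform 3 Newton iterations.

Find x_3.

f(x) = x^3/3 - 3x
f'(x) = x^2 - 3, f''(x) = 2x
Newton update: x_{n+1} = x_n - (x_n^2 - 3)/(2*x_n)
Step 1: x_0 = 6, f'=33, f''=12, x_1 = 13/4
Step 2: x_1 = 13/4, f'=121/16, f''=13/2, x_2 = 217/104
Step 3: x_2 = 217/104, f'=14641/10816, f''=217/52, x_3 = 79537/45136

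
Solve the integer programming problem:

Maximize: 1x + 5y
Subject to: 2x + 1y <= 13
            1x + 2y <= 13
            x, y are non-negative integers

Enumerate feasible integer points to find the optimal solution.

Constraint 1: 2x + 1y <= 13
Constraint 2: 1x + 2y <= 13
Feasible x range (need y >= 0): 0 <= x <= min(13/2, 13/1) => x in {0, ..., 6}.
Enumerate feasible integer points row by row (the coefficient of y is 5 > 0, so for each x the largest feasible y gives the best value):
  x = 0: y <= min((13 - 2*0)/1, (13 - 1*0)/2) => y in {0, ..., 6}; best 1*0 + 5*6 = 30
  x = 1: y <= min((13 - 2*1)/1, (13 - 1*1)/2) => y in {0, ..., 6}; best 1*1 + 5*6 = 31
  x = 2: y <= min((13 - 2*2)/1, (13 - 1*2)/2) => y in {0, ..., 5}; best 1*2 + 5*5 = 27
  x = 3: y <= min((13 - 2*3)/1, (13 - 1*3)/2) => y in {0, ..., 5}; best 1*3 + 5*5 = 28
  x = 4: y <= min((13 - 2*4)/1, (13 - 1*4)/2) => y in {0, ..., 4}; best 1*4 + 5*4 = 24
  x = 5: y <= min((13 - 2*5)/1, (13 - 1*5)/2) => y in {0, ..., 3}; best 1*5 + 5*3 = 20
  x = 6: y <= min((13 - 2*6)/1, (13 - 1*6)/2) => y in {0, ..., 1}; best 1*6 + 5*1 = 11
The maximum 1x + 5y = 31 is achieved at x = 1, y = 6.
Check: 2*1 + 1*6 = 8 <= 13 and 1*1 + 2*6 = 13 <= 13.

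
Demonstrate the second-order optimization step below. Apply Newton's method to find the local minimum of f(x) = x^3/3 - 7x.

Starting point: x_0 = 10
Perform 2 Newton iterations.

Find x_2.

f(x) = x^3/3 - 7x
f'(x) = x^2 - 7, f''(x) = 2x
Newton update: x_{n+1} = x_n - (x_n^2 - 7)/(2*x_n)
Step 1: x_0 = 10, f'=93, f''=20, x_1 = 107/20
Step 2: x_1 = 107/20, f'=8649/400, f''=107/10, x_2 = 14249/4280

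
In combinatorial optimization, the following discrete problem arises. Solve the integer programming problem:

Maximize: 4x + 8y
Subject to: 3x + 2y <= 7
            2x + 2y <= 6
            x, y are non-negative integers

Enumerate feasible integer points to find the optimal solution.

Constraint 1: 3x + 2y <= 7
Constraint 2: 2x + 2y <= 6
Feasible x range (need y >= 0): 0 <= x <= min(7/3, 6/2) => x in {0, ..., 2}.
Enumerate feasible integer points row by row (the coefficient of y is 8 > 0, so for each x the largest feasible y gives the best value):
  x = 0: y <= min((7 - 3*0)/2, (6 - 2*0)/2) => y in {0, ..., 3}; best 4*0 + 8*3 = 24
  x = 1: y <= min((7 - 3*1)/2, (6 - 2*1)/2) => y in {0, ..., 2}; best 4*1 + 8*2 = 20
  x = 2: y <= min((7 - 3*2)/2, (6 - 2*2)/2) => y in {0}; best 4*2 + 8*0 = 8
The maximum 4x + 8y = 24 is achieved at x = 0, y = 3.
Check: 3*0 + 2*3 = 6 <= 7 and 2*0 + 2*3 = 6 <= 6.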